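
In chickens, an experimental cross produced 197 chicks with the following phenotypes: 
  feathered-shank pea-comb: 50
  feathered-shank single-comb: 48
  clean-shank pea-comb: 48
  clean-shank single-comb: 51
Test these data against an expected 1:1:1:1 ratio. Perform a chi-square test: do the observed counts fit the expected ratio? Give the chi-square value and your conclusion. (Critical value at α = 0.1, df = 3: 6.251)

0.137; consistent

Expected counts for N = 197 under a 1:1:1:1 ratio (total parts = 4):
  feathered-shank pea-comb: 197 × 1/4 = 49.25
  feathered-shank single-comb: 197 × 1/4 = 49.25
  clean-shank pea-comb: 197 × 1/4 = 49.25
  clean-shank single-comb: 197 × 1/4 = 49.25
χ² = Σ (O − E)² / E
  feathered-shank pea-comb: (50 − 49.25)² / 49.25 = 0.0114
  feathered-shank single-comb: (48 − 49.25)² / 49.25 = 0.0317
  clean-shank pea-comb: (48 − 49.25)² / 49.25 = 0.0317
  clean-shank single-comb: (51 − 49.25)² / 49.25 = 0.0622
χ² = 0.0114 + 0.0317 + 0.0317 + 0.0622 = 0.137
Degrees of freedom = 4 − 1 = 3; critical value at α = 0.1 is 6.251.
Since 0.137 < 6.251, we fail to reject the null hypothesis — the data are consistent with the 1:1:1:1 ratio.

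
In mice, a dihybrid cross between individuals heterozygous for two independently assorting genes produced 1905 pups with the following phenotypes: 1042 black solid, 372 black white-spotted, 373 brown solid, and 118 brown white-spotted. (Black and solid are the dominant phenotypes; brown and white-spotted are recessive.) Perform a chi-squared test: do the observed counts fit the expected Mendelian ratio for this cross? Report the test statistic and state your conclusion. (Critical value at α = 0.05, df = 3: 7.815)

A dihybrid F₂ with independent assortment and complete dominance at both loci gives a 9:3:3:1 phenotypic ratio.
The 9:3:3:1 ratio has 16 parts, so with N = 1905 the expected counts are:
  black solid: 1905 × 9/16 = 1071.5625
  black white-spotted: 1905 × 3/16 = 357.1875
  brown solid: 1905 × 3/16 = 357.1875
  brown white-spotted: 1905 × 1/16 = 119.0625
χ² = Σ (O − E)² / E
  black solid: (1042 − 1071.5625)² / 1071.5625 = 0.8156
  black white-spotted: (372 − 357.1875)² / 357.1875 = 0.6143
  brown solid: (373 − 357.1875)² / 357.1875 = 0.7000
  brown white-spotted: (118 − 119.0625)² / 119.0625 = 0.0095
χ² = 0.8156 + 0.6143 + 0.7000 + 0.0095 = 2.1394 ≈ 2.139
Degrees of freedom = 4 − 1 = 3; critical value at α = 0.05 is 7.815.
Since 2.139 < 7.815, we fail to reject the null hypothesis — the data are consistent with the 9:3:3:1 ratio.

2.139; consistent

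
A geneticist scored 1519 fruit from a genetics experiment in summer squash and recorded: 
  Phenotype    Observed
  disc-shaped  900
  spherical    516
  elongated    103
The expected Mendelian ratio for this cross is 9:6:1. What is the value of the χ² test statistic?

The 9:6:1 ratio has 16 parts, so with N = 1519 the expected counts are:
  disc-shaped: 1519 × 9/16 = 854.4375
  spherical: 1519 × 6/16 = 569.625
  elongated: 1519 × 1/16 = 94.9375
χ² = Σ (O − E)² / E
  disc-shaped: (900 − 854.4375)² / 854.4375 = 2.4296
  spherical: (516 − 569.625)² / 569.625 = 5.0483
  elongated: (103 − 94.9375)² / 94.9375 = 0.6847
χ² = 2.4296 + 5.0483 + 0.6847 = 8.1626 ≈ 8.163

8.163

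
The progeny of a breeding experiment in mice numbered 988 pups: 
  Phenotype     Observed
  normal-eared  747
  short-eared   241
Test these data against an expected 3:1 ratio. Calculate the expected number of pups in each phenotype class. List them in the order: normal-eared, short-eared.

741, 247

Total ratio parts = 4. Expected numbers out of 988:
  normal-eared: 988 × 3/4 = 741
  short-eared: 988 × 1/4 = 247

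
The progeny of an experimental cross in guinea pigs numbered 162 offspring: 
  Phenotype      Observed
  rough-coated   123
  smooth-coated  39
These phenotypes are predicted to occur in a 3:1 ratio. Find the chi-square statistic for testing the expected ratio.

0.074

Expected counts for N = 162 under a 3:1 ratio (total parts = 4):
  rough-coated: 162 × 3/4 = 121.5
  smooth-coated: 162 × 1/4 = 40.5
χ² = Σ (O − E)² / E
  rough-coated: (123 − 121.5)² / 121.5 = 0.0185
  smooth-coated: (39 − 40.5)² / 40.5 = 0.0556
χ² = 0.0185 + 0.0556 = 0.0741 ≈ 0.074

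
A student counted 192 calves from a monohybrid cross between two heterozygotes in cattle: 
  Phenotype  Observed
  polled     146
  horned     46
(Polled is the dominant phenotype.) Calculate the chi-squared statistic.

For a monohybrid cross between heterozygotes with complete dominance, the expected phenotypic ratio is 3:1.
Total ratio parts = 4. Expected numbers out of 192:
  polled: 192 × 3/4 = 144
  horned: 192 × 1/4 = 48
χ² = Σ (O − E)² / E
  polled: (146 − 144)² / 144 = 0.0278
  horned: (46 − 48)² / 48 = 0.0833
χ² = 0.0278 + 0.0833 = 0.1111 ≈ 0.111

0.111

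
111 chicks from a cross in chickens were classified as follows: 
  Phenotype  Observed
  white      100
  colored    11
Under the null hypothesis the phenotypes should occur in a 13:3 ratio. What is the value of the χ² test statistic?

5.694

Total ratio parts = 16. Expected numbers out of 111:
  white: 111 × 13/16 = 90.1875
  colored: 111 × 3/16 = 20.8125
χ² = Σ (O − E)² / E
  white: (100 − 90.1875)² / 90.1875 = 1.0676
  colored: (11 − 20.8125)² / 20.8125 = 4.6263
χ² = 1.0676 + 4.6263 = 5.6939 ≈ 5.694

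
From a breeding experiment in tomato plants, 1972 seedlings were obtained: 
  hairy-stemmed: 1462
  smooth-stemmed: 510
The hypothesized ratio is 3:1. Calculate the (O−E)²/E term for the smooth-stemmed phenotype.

0.586

Expected counts for N = 1972 under a 3:1 ratio (total parts = 4):
  hairy-stemmed: 1972 × 3/4 = 1479
  smooth-stemmed: 1972 × 1/4 = 493
Contribution of smooth-stemmed: (510 − 493)² / 493 = 0.5862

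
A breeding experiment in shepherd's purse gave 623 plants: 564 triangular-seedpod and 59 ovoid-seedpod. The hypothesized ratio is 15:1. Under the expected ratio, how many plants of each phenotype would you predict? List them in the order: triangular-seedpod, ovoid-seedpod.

584.0625, 38.9375

Total ratio parts = 16. Expected numbers out of 623:
  triangular-seedpod: 623 × 15/16 = 584.0625
  ovoid-seedpod: 623 × 1/16 = 38.9375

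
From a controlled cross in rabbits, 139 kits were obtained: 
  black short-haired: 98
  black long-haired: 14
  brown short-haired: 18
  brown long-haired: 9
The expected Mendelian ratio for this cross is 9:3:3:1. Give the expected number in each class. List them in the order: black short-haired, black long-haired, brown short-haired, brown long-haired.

78.1875, 26.0625, 26.0625, 8.6875

Total ratio parts = 16. Expected numbers out of 139:
  black short-haired: 139 × 9/16 = 78.1875
  black long-haired: 139 × 3/16 = 26.0625
  brown short-haired: 139 × 3/16 = 26.0625
  brown long-haired: 139 × 1/16 = 8.6875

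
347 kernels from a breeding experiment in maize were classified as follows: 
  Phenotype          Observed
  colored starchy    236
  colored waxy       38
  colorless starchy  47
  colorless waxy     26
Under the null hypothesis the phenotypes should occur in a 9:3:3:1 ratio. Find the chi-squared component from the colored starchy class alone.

Expected counts for N = 347 under a 9:3:3:1 ratio (total parts = 16):
  colored starchy: 347 × 9/16 = 195.1875
  colored waxy: 347 × 3/16 = 65.0625
  colorless starchy: 347 × 3/16 = 65.0625
  colorless waxy: 347 × 1/16 = 21.6875
Contribution of colored starchy: (236 − 195.1875)² / 195.1875 = 8.5336

8.534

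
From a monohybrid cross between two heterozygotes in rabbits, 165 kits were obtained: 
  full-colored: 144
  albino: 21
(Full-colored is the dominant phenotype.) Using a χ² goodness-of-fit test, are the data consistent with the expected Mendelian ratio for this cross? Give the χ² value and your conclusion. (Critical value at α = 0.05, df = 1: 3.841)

13.255; not consistent

For a monohybrid cross between heterozygotes with complete dominance, the expected phenotypic ratio is 3:1.
The 3:1 ratio has 4 parts, so with N = 165 the expected counts are:
  full-colored: 165 × 3/4 = 123.75
  albino: 165 × 1/4 = 41.25
χ² = Σ (O − E)² / E
  full-colored: (144 − 123.75)² / 123.75 = 3.3136
  albino: (21 − 41.25)² / 41.25 = 9.9409
χ² = 3.3136 + 9.9409 = 13.2545 ≈ 13.255
Degrees of freedom = 2 − 1 = 1; critical value at α = 0.05 is 3.841.
Since 13.255 > 3.841, we reject the null hypothesis — the data do not fit the 3:1 ratio.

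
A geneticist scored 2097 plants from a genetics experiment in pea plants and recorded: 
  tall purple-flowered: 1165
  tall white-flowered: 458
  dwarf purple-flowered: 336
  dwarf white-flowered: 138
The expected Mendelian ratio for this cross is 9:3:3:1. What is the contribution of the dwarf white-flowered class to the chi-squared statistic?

Expected counts for N = 2097 under a 9:3:3:1 ratio (total parts = 16):
  tall purple-flowered: 2097 × 9/16 = 1179.5625
  tall white-flowered: 2097 × 3/16 = 393.1875
  dwarf purple-flowered: 2097 × 3/16 = 393.1875
  dwarf white-flowered: 2097 × 1/16 = 131.0625
Contribution of dwarf white-flowered: (138 − 131.0625)² / 131.0625 = 0.3672

0.367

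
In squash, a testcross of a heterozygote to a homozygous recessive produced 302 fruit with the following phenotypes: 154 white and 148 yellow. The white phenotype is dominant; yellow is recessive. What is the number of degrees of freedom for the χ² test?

1

A testcross of a heterozygote (Aa × aa) gives a 1:1 phenotypic ratio.
A goodness-of-fit test with 2 phenotype classes has df = 2 − 1 = 1.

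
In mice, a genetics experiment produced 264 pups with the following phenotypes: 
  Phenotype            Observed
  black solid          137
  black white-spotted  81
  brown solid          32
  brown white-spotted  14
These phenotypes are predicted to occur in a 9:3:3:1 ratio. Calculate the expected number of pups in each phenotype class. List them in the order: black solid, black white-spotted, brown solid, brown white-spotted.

148.5, 49.5, 49.5, 16.5

Expected counts for N = 264 under a 9:3:3:1 ratio (total parts = 16):
  black solid: 264 × 9/16 = 148.5
  black white-spotted: 264 × 3/16 = 49.5
  brown solid: 264 × 3/16 = 49.5
  brown white-spotted: 264 × 1/16 = 16.5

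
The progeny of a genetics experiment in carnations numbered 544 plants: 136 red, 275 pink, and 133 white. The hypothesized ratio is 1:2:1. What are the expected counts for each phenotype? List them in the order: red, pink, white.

Total ratio parts = 4. Expected numbers out of 544:
  red: 544 × 1/4 = 136
  pink: 544 × 2/4 = 272
  white: 544 × 1/4 = 136

136, 272, 136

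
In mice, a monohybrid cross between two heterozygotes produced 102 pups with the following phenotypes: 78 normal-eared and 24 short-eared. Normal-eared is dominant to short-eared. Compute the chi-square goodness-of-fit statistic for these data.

0.118

For a monohybrid cross between heterozygotes with complete dominance, the expected phenotypic ratio is 3:1.
The 3:1 ratio has 4 parts, so with N = 102 the expected counts are:
  normal-eared: 102 × 3/4 = 76.5
  short-eared: 102 × 1/4 = 25.5
χ² = Σ (O − E)² / E
  normal-eared: (78 − 76.5)² / 76.5 = 0.0294
  short-eared: (24 − 25.5)² / 25.5 = 0.0882
χ² = 0.0294 + 0.0882 = 0.1176 ≈ 0.118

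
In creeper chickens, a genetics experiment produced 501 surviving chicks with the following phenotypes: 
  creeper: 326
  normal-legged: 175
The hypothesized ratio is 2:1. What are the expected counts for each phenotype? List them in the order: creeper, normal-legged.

334, 167

Total ratio parts = 3. Expected numbers out of 501:
  creeper: 501 × 2/3 = 334
  normal-legged: 501 × 1/3 = 167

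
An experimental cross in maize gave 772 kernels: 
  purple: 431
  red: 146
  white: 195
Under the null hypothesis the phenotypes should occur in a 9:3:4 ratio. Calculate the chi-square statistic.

Under the 9:3:4 hypothesis (Σ ratio = 16, N = 772):
  purple: 772 × 9/16 = 434.25
  red: 772 × 3/16 = 144.75
  white: 772 × 4/16 = 193
χ² = Σ (O − E)² / E
  purple: (431 − 434.25)² / 434.25 = 0.0243
  red: (146 − 144.75)² / 144.75 = 0.0108
  white: (195 − 193)² / 193 = 0.0207
χ² = 0.0243 + 0.0108 + 0.0207 = 0.0558 ≈ 0.056

0.056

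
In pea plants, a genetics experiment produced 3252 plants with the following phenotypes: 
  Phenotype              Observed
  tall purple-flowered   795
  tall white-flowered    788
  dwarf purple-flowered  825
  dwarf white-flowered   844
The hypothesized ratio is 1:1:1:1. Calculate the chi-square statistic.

Total ratio parts = 4. Expected numbers out of 3252:
  tall purple-flowered: 3252 × 1/4 = 813
  tall white-flowered: 3252 × 1/4 = 813
  dwarf purple-flowered: 3252 × 1/4 = 813
  dwarf white-flowered: 3252 × 1/4 = 813
χ² = Σ (O − E)² / E
  tall purple-flowered: (795 − 813)² / 813 = 0.3985
  tall white-flowered: (788 − 813)² / 813 = 0.7688
  dwarf purple-flowered: (825 − 813)² / 813 = 0.1771
  dwarf white-flowered: (844 − 813)² / 813 = 1.1820
χ² = 0.3985 + 0.7688 + 0.1771 + 1.1820 = 2.5264 ≈ 2.526

2.526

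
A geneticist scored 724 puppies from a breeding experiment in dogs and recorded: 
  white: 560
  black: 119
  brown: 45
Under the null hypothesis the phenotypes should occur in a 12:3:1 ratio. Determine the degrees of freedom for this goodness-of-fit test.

2

A goodness-of-fit test with 3 phenotype classes has df = 3 − 1 = 2.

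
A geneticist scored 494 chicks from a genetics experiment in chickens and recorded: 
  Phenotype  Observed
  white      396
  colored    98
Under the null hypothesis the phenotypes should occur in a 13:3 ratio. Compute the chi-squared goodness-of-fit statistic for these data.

0.384

Total ratio parts = 16. Expected numbers out of 494:
  white: 494 × 13/16 = 401.375
  colored: 494 × 3/16 = 92.625
χ² = Σ (O − E)² / E
  white: (396 − 401.375)² / 401.375 = 0.0720
  colored: (98 − 92.625)² / 92.625 = 0.3119
χ² = 0.0720 + 0.3119 = 0.3839 ≈ 0.384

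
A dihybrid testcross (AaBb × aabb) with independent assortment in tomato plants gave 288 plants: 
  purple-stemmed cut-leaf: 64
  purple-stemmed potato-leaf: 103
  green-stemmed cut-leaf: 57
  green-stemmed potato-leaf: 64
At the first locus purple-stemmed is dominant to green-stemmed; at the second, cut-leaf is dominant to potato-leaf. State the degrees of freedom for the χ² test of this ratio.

3

A dihybrid testcross with independent assortment gives a 1:1:1:1 ratio.
A goodness-of-fit test with 4 phenotype classes has df = 4 − 1 = 3.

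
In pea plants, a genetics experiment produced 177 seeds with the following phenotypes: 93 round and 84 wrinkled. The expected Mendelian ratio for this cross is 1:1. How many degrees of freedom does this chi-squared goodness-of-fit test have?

A goodness-of-fit test with 2 phenotype classes has df = 2 − 1 = 1.

1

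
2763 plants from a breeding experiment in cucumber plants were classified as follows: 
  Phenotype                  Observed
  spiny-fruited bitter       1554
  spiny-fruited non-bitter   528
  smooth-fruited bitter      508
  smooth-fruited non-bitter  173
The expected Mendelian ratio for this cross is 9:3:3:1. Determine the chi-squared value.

Under the 9:3:3:1 hypothesis (Σ ratio = 16, N = 2763):
  spiny-fruited bitter: 2763 × 9/16 = 1554.1875
  spiny-fruited non-bitter: 2763 × 3/16 = 518.0625
  smooth-fruited bitter: 2763 × 3/16 = 518.0625
  smooth-fruited non-bitter: 2763 × 1/16 = 172.6875
χ² = Σ (O − E)² / E
  spiny-fruited bitter: (1554 − 1554.1875)² / 1554.1875 = 0.0000
  spiny-fruited non-bitter: (528 − 518.0625)² / 518.0625 = 0.1906
  smooth-fruited bitter: (508 − 518.0625)² / 518.0625 = 0.1954
  smooth-fruited non-bitter: (173 − 172.6875)² / 172.6875 = 0.0006
χ² = 0.0000 + 0.1906 + 0.1954 + 0.0006 = 0.3866 ≈ 0.387

0.387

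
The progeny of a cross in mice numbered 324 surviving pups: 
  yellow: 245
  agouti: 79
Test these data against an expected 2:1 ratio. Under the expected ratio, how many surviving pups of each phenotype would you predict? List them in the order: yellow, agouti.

Under the 2:1 hypothesis (Σ ratio = 3, N = 324):
  yellow: 324 × 2/3 = 216
  agouti: 324 × 1/3 = 108

216, 108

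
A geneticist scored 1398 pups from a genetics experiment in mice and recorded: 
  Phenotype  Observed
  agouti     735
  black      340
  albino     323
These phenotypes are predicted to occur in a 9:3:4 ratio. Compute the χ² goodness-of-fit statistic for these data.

Total ratio parts = 16. Expected numbers out of 1398:
  agouti: 1398 × 9/16 = 786.375
  black: 1398 × 3/16 = 262.125
  albino: 1398 × 4/16 = 349.5
χ² = Σ (O − E)² / E
  agouti: (735 − 786.375)² / 786.375 = 3.3564
  black: (340 − 262.125)² / 262.125 = 23.1360
  albino: (323 − 349.5)² / 349.5 = 2.0093
χ² = 3.3564 + 23.1360 + 2.0093 = 28.5017 ≈ 28.502

28.502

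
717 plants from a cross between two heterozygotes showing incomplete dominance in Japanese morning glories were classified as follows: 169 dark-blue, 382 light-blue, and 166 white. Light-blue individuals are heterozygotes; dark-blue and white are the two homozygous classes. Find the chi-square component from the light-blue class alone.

With incomplete dominance, a heterozygote × heterozygote cross gives a 1:2:1 phenotypic ratio.
The 1:2:1 ratio has 4 parts, so with N = 717 the expected counts are:
  dark-blue: 717 × 1/4 = 179.25
  light-blue: 717 × 2/4 = 358.5
  white: 717 × 1/4 = 179.25
Contribution of light-blue: (382 − 358.5)² / 358.5 = 1.5404

1.540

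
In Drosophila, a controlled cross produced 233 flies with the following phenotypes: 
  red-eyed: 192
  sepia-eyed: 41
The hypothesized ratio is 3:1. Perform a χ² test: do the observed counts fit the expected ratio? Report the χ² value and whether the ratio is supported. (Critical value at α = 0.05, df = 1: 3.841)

Total ratio parts = 4. Expected numbers out of 233:
  red-eyed: 233 × 3/4 = 174.75
  sepia-eyed: 233 × 1/4 = 58.25
χ² = Σ (O − E)² / E
  red-eyed: (192 − 174.75)² / 174.75 = 1.7028
  sepia-eyed: (41 − 58.25)² / 58.25 = 5.1084
χ² = 1.7028 + 5.1084 = 6.8112 ≈ 6.811
Degrees of freedom = 2 − 1 = 1; critical value at α = 0.05 is 3.841.
Since 6.811 > 3.841, we reject the null hypothesis — the data do not fit the 3:1 ratio.

6.811; not consistent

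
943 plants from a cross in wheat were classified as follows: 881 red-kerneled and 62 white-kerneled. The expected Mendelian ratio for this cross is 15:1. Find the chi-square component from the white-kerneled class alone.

Under the 15:1 hypothesis (Σ ratio = 16, N = 943):
  red-kerneled: 943 × 15/16 = 884.0625
  white-kerneled: 943 × 1/16 = 58.9375
Contribution of white-kerneled: (62 − 58.9375)² / 58.9375 = 0.1591

0.159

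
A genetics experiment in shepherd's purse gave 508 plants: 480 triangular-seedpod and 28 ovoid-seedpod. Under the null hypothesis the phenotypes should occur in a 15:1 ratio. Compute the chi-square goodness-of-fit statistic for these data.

0.472

Total ratio parts = 16. Expected numbers out of 508:
  triangular-seedpod: 508 × 15/16 = 476.25
  ovoid-seedpod: 508 × 1/16 = 31.75
χ² = Σ (O − E)² / E
  triangular-seedpod: (480 − 476.25)² / 476.25 = 0.0295
  ovoid-seedpod: (28 − 31.75)² / 31.75 = 0.4429
χ² = 0.0295 + 0.4429 = 0.4724 ≈ 0.472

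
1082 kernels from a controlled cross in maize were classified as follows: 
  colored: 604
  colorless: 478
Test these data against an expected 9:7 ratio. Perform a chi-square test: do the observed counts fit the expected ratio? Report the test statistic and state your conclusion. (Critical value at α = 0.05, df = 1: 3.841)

The 9:7 ratio has 16 parts, so with N = 1082 the expected counts are:
  colored: 1082 × 9/16 = 608.625
  colorless: 1082 × 7/16 = 473.375
χ² = Σ (O − E)² / E
  colored: (604 − 608.625)² / 608.625 = 0.0351
  colorless: (478 − 473.375)² / 473.375 = 0.0452
χ² = 0.0351 + 0.0452 = 0.0803 ≈ 0.080
Degrees of freedom = 2 − 1 = 1; critical value at α = 0.05 is 3.841.
Since 0.080 < 3.841, we fail to reject the null hypothesis — the data are consistent with the 9:7 ratio.

0.080; consistent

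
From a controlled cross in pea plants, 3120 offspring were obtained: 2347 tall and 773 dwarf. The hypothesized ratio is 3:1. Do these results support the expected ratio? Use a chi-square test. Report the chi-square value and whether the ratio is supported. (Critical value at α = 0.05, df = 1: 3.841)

0.084; consistent

Under the 3:1 hypothesis (Σ ratio = 4, N = 3120):
  tall: 3120 × 3/4 = 2340
  dwarf: 3120 × 1/4 = 780
χ² = Σ (O − E)² / E
  tall: (2347 − 2340)² / 2340 = 0.0209
  dwarf: (773 − 780)² / 780 = 0.0628
χ² = 0.0209 + 0.0628 = 0.0837 ≈ 0.084
Degrees of freedom = 2 − 1 = 1; critical value at α = 0.05 is 3.841.
Since 0.084 < 3.841, we fail to reject the null hypothesis — the data are consistent with the 3:1 ratio.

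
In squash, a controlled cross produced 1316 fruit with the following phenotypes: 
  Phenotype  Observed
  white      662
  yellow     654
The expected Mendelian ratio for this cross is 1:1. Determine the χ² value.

0.049

Expected counts for N = 1316 under a 1:1 ratio (total parts = 2):
  white: 1316 × 1/2 = 658
  yellow: 1316 × 1/2 = 658
χ² = Σ (O − E)² / E
  white: (662 − 658)² / 658 = 0.0243
  yellow: (654 − 658)² / 658 = 0.0243
χ² = 0.0243 + 0.0243 = 0.0486 ≈ 0.049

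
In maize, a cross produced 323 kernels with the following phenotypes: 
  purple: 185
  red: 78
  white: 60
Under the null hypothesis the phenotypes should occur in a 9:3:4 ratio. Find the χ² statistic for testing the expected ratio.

10.413

Under the 9:3:4 hypothesis (Σ ratio = 16, N = 323):
  purple: 323 × 9/16 = 181.6875
  red: 323 × 3/16 = 60.5625
  white: 323 × 4/16 = 80.75
χ² = Σ (O − E)² / E
  purple: (185 − 181.6875)² / 181.6875 = 0.0604
  red: (78 − 60.5625)² / 60.5625 = 5.0207
  white: (60 − 80.75)² / 80.75 = 5.3320
χ² = 0.0604 + 5.0207 + 5.3320 = 10.4131 ≈ 10.413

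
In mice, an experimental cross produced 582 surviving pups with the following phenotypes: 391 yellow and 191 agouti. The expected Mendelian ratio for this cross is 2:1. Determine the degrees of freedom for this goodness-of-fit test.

1

A goodness-of-fit test with 2 phenotype classes has df = 2 − 1 = 1.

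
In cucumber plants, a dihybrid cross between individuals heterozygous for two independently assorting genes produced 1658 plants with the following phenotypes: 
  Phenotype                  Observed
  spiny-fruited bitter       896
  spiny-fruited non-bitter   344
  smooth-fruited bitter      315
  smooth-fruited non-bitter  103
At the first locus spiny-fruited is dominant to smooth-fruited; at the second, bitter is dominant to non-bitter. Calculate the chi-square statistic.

5.026

A dihybrid F₂ with independent assortment and complete dominance at both loci gives a 9:3:3:1 phenotypic ratio.
Expected counts for N = 1658 under a 9:3:3:1 ratio (total parts = 16):
  spiny-fruited bitter: 1658 × 9/16 = 932.625
  spiny-fruited non-bitter: 1658 × 3/16 = 310.875
  smooth-fruited bitter: 1658 × 3/16 = 310.875
  smooth-fruited non-bitter: 1658 × 1/16 = 103.625
χ² = Σ (O − E)² / E
  spiny-fruited bitter: (896 − 932.625)² / 932.625 = 1.4383
  spiny-fruited non-bitter: (344 − 310.875)² / 310.875 = 3.5296
  smooth-fruited bitter: (315 − 310.875)² / 310.875 = 0.0547
  smooth-fruited non-bitter: (103 − 103.625)² / 103.625 = 0.0038
χ² = 1.4383 + 3.5296 + 0.0547 + 0.0038 = 5.0264 ≈ 5.026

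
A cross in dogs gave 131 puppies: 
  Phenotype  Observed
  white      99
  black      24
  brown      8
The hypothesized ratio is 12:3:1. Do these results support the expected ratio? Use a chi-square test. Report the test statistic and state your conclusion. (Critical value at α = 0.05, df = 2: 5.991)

Total ratio parts = 16. Expected numbers out of 131:
  white: 131 × 12/16 = 98.25
  black: 131 × 3/16 = 24.5625
  brown: 131 × 1/16 = 8.1875
χ² = Σ (O − E)² / E
  white: (99 − 98.25)² / 98.25 = 0.0057
  black: (24 − 24.5625)² / 24.5625 = 0.0129
  brown: (8 − 8.1875)² / 8.1875 = 0.0043
χ² = 0.0057 + 0.0129 + 0.0043 = 0.0229 ≈ 0.023
Degrees of freedom = 3 − 1 = 2; critical value at α = 0.05 is 5.991.
Since 0.023 < 5.991, we fail to reject the null hypothesis — the data are consistent with the 12:3:1 ratio.

0.023; consistent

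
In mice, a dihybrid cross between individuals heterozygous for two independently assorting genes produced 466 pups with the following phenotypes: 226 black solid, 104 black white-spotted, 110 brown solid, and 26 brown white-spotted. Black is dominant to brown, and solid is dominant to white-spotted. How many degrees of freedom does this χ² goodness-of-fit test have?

3

A dihybrid F₂ with independent assortment and complete dominance at both loci gives a 9:3:3:1 phenotypic ratio.
A goodness-of-fit test with 4 phenotype classes has df = 4 − 1 = 3.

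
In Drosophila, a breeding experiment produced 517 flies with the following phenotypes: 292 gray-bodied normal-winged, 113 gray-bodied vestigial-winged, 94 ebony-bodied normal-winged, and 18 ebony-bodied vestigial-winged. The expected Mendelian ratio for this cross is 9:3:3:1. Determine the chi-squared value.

The 9:3:3:1 ratio has 16 parts, so with N = 517 the expected counts are:
  gray-bodied normal-winged: 517 × 9/16 = 290.8125
  gray-bodied vestigial-winged: 517 × 3/16 = 96.9375
  ebony-bodied normal-winged: 517 × 3/16 = 96.9375
  ebony-bodied vestigial-winged: 517 × 1/16 = 32.3125
χ² = Σ (O − E)² / E
  gray-bodied normal-winged: (292 − 290.8125)² / 290.8125 = 0.0048
  gray-bodied vestigial-winged: (113 − 96.9375)² / 96.9375 = 2.6615
  ebony-bodied normal-winged: (94 − 96.9375)² / 96.9375 = 0.0890
  ebony-bodied vestigial-winged: (18 − 32.3125)² / 32.3125 = 6.3396
χ² = 0.0048 + 2.6615 + 0.0890 + 6.3396 = 9.0949 ≈ 9.095

9.095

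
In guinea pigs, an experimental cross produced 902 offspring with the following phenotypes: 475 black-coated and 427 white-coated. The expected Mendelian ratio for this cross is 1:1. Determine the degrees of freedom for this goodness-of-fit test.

A goodness-of-fit test with 2 phenotype classes has df = 2 − 1 = 1.

1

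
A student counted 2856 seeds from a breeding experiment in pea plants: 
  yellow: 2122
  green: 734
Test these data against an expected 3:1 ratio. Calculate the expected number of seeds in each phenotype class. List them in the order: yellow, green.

2142, 714

The 3:1 ratio has 4 parts, so with N = 2856 the expected counts are:
  yellow: 2856 × 3/4 = 2142
  green: 2856 × 1/4 = 714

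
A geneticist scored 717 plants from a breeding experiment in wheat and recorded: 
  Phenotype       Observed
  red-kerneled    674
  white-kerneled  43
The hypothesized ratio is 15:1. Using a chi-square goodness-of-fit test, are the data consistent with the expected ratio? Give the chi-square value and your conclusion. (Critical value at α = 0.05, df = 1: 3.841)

0.078; consistent

The 15:1 ratio has 16 parts, so with N = 717 the expected counts are:
  red-kerneled: 717 × 15/16 = 672.1875
  white-kerneled: 717 × 1/16 = 44.8125
χ² = Σ (O − E)² / E
  red-kerneled: (674 − 672.1875)² / 672.1875 = 0.0049
  white-kerneled: (43 − 44.8125)² / 44.8125 = 0.0733
χ² = 0.0049 + 0.0733 = 0.0782 ≈ 0.078
Degrees of freedom = 2 − 1 = 1; critical value at α = 0.05 is 3.841.
Since 0.078 < 3.841, we fail to reject the null hypothesis — the data are consistent with the 15:1 ratio.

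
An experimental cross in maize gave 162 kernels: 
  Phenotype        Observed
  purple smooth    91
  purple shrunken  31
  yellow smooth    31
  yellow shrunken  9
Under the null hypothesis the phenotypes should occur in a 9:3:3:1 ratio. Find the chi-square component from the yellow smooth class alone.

0.013

Under the 9:3:3:1 hypothesis (Σ ratio = 16, N = 162):
  purple smooth: 162 × 9/16 = 91.125
  purple shrunken: 162 × 3/16 = 30.375
  yellow smooth: 162 × 3/16 = 30.375
  yellow shrunken: 162 × 1/16 = 10.125
Contribution of yellow smooth: (31 − 30.375)² / 30.375 = 0.0129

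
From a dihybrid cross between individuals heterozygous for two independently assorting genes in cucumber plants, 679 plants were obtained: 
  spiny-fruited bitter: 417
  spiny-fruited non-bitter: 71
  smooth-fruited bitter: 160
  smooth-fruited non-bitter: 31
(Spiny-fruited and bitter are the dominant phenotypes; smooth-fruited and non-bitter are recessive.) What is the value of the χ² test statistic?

A dihybrid F₂ with independent assortment and complete dominance at both loci gives a 9:3:3:1 phenotypic ratio.
Total ratio parts = 16. Expected numbers out of 679:
  spiny-fruited bitter: 679 × 9/16 = 381.9375
  spiny-fruited non-bitter: 679 × 3/16 = 127.3125
  smooth-fruited bitter: 679 × 3/16 = 127.3125
  smooth-fruited non-bitter: 679 × 1/16 = 42.4375
χ² = Σ (O − E)² / E
  spiny-fruited bitter: (417 − 381.9375)² / 381.9375 = 3.2188
  spiny-fruited non-bitter: (71 − 127.3125)² / 127.3125 = 24.9080
  smooth-fruited bitter: (160 − 127.3125)² / 127.3125 = 8.3925
  smooth-fruited non-bitter: (31 − 42.4375)² / 42.4375 = 3.0826
χ² = 3.2188 + 24.9080 + 8.3925 + 3.0826 = 39.6019 ≈ 39.602

39.602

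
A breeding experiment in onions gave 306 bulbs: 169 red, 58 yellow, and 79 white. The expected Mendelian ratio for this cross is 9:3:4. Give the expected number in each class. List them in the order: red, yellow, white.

Expected counts for N = 306 under a 9:3:4 ratio (total parts = 16):
  red: 306 × 9/16 = 172.125
  yellow: 306 × 3/16 = 57.375
  white: 306 × 4/16 = 76.5

172.125, 57.375, 76.5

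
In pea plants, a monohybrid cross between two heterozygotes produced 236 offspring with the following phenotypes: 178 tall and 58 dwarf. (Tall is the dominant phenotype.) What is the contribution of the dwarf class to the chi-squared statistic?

0.017

For a monohybrid cross between heterozygotes with complete dominance, the expected phenotypic ratio is 3:1.
The 3:1 ratio has 4 parts, so with N = 236 the expected counts are:
  tall: 236 × 3/4 = 177
  dwarf: 236 × 1/4 = 59
Contribution of dwarf: (58 − 59)² / 59 = 0.0169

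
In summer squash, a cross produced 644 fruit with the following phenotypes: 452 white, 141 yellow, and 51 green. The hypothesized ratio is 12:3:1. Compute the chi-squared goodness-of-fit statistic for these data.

Total ratio parts = 16. Expected numbers out of 644:
  white: 644 × 12/16 = 483
  yellow: 644 × 3/16 = 120.75
  green: 644 × 1/16 = 40.25
χ² = Σ (O − E)² / E
  white: (452 − 483)² / 483 = 1.9896
  yellow: (141 − 120.75)² / 120.75 = 3.3960
  green: (51 − 40.25)² / 40.25 = 2.8711
χ² = 1.9896 + 3.3960 + 2.8711 = 8.2567 ≈ 8.257

8.257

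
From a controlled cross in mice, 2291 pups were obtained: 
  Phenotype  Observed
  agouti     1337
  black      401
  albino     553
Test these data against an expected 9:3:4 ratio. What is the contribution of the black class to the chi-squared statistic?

1.899

The 9:3:4 ratio has 16 parts, so with N = 2291 the expected counts are:
  agouti: 2291 × 9/16 = 1288.6875
  black: 2291 × 3/16 = 429.5625
  albino: 2291 × 4/16 = 572.75
Contribution of black: (401 − 429.5625)² / 429.5625 = 1.8992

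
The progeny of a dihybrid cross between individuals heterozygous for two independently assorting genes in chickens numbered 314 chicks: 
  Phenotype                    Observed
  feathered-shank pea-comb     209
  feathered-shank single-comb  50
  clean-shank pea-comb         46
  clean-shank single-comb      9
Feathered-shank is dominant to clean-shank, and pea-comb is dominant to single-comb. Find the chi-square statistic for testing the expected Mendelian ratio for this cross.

15.840

A dihybrid F₂ with independent assortment and complete dominance at both loci gives a 9:3:3:1 phenotypic ratio.
The 9:3:3:1 ratio has 16 parts, so with N = 314 the expected counts are:
  feathered-shank pea-comb: 314 × 9/16 = 176.625
  feathered-shank single-comb: 314 × 3/16 = 58.875
  clean-shank pea-comb: 314 × 3/16 = 58.875
  clean-shank single-comb: 314 × 1/16 = 19.625
χ² = Σ (O − E)² / E
  feathered-shank pea-comb: (209 − 176.625)² / 176.625 = 5.9343
  feathered-shank single-comb: (50 − 58.875)² / 58.875 = 1.3378
  clean-shank pea-comb: (46 − 58.875)² / 58.875 = 2.8156
  clean-shank single-comb: (9 − 19.625)² / 19.625 = 5.7524
χ² = 5.9343 + 1.3378 + 2.8156 + 5.7524 = 15.8401 ≈ 15.840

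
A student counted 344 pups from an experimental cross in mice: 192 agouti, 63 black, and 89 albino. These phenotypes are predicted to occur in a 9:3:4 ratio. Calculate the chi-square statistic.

0.151

The 9:3:4 ratio has 16 parts, so with N = 344 the expected counts are:
  agouti: 344 × 9/16 = 193.5
  black: 344 × 3/16 = 64.5
  albino: 344 × 4/16 = 86
χ² = Σ (O − E)² / E
  agouti: (192 − 193.5)² / 193.5 = 0.0116
  black: (63 − 64.5)² / 64.5 = 0.0349
  albino: (89 − 86)² / 86 = 0.1047
χ² = 0.0116 + 0.0349 + 0.1047 = 0.1512 ≈ 0.151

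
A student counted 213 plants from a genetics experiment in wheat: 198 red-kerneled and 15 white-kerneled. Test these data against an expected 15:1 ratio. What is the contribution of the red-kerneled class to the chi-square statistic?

Expected counts for N = 213 under a 15:1 ratio (total parts = 16):
  red-kerneled: 213 × 15/16 = 199.6875
  white-kerneled: 213 × 1/16 = 13.3125
Contribution of red-kerneled: (198 − 199.6875)² / 199.6875 = 0.0143

0.014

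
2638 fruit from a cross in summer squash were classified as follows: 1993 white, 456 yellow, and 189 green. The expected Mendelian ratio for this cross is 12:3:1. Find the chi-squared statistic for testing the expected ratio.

6.653

Expected counts for N = 2638 under a 12:3:1 ratio (total parts = 16):
  white: 2638 × 12/16 = 1978.5
  yellow: 2638 × 3/16 = 494.625
  green: 2638 × 1/16 = 164.875
χ² = Σ (O − E)² / E
  white: (1993 − 1978.5)² / 1978.5 = 0.1063
  yellow: (456 − 494.625)² / 494.625 = 3.0162
  green: (189 − 164.875)² / 164.875 = 3.5300
χ² = 0.1063 + 3.0162 + 3.5300 = 6.6525 ≈ 6.653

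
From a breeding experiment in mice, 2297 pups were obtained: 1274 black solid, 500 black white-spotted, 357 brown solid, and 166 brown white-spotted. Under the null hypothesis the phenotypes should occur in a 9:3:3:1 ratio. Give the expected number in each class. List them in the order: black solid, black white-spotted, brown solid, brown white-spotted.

1292.0625, 430.6875, 430.6875, 143.5625

The 9:3:3:1 ratio has 16 parts, so with N = 2297 the expected counts are:
  black solid: 2297 × 9/16 = 1292.0625
  black white-spotted: 2297 × 3/16 = 430.6875
  brown solid: 2297 × 3/16 = 430.6875
  brown white-spotted: 2297 × 1/16 = 143.5625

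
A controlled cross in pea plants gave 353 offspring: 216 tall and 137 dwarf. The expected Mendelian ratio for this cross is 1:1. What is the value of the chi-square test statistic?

Expected counts for N = 353 under a 1:1 ratio (total parts = 2):
  tall: 353 × 1/2 = 176.5
  dwarf: 353 × 1/2 = 176.5
χ² = Σ (O − E)² / E
  tall: (216 − 176.5)² / 176.5 = 8.8399
  dwarf: (137 − 176.5)² / 176.5 = 8.8399
χ² = 8.8399 + 8.8399 = 17.6798 ≈ 17.680

17.680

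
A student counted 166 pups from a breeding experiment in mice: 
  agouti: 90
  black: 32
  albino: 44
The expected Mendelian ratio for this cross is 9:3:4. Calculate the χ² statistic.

0.297

The 9:3:4 ratio has 16 parts, so with N = 166 the expected counts are:
  agouti: 166 × 9/16 = 93.375
  black: 166 × 3/16 = 31.125
  albino: 166 × 4/16 = 41.5
χ² = Σ (O − E)² / E
  agouti: (90 − 93.375)² / 93.375 = 0.1220
  black: (32 − 31.125)² / 31.125 = 0.0246
  albino: (44 − 41.5)² / 41.5 = 0.1506
χ² = 0.1220 + 0.0246 + 0.1506 = 0.2972 ≈ 0.297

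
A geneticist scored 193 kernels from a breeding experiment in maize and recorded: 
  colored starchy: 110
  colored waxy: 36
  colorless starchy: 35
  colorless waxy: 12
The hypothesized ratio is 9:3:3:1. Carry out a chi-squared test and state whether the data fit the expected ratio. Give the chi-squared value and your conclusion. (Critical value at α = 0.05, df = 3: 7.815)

Under the 9:3:3:1 hypothesis (Σ ratio = 16, N = 193):
  colored starchy: 193 × 9/16 = 108.5625
  colored waxy: 193 × 3/16 = 36.1875
  colorless starchy: 193 × 3/16 = 36.1875
  colorless waxy: 193 × 1/16 = 12.0625
χ² = Σ (O − E)² / E
  colored starchy: (110 − 108.5625)² / 108.5625 = 0.0190
  colored waxy: (36 − 36.1875)² / 36.1875 = 0.0010
  colorless starchy: (35 − 36.1875)² / 36.1875 = 0.0390
  colorless waxy: (12 − 12.0625)² / 12.0625 = 0.0003
χ² = 0.0190 + 0.0010 + 0.0390 + 0.0003 = 0.0593 ≈ 0.059
Degrees of freedom = 4 − 1 = 3; critical value at α = 0.05 is 7.815.
Since 0.059 < 7.815, we fail to reject the null hypothesis — the data are consistent with the 9:3:3:1 ratio.

0.059; consistent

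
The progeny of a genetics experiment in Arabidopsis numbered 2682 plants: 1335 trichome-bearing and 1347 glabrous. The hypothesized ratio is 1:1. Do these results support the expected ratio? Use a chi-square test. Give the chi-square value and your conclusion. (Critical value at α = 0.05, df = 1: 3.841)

Expected counts for N = 2682 under a 1:1 ratio (total parts = 2):
  trichome-bearing: 2682 × 1/2 = 1341
  glabrous: 2682 × 1/2 = 1341
χ² = Σ (O − E)² / E
  trichome-bearing: (1335 − 1341)² / 1341 = 0.0268
  glabrous: (1347 − 1341)² / 1341 = 0.0268
χ² = 0.0268 + 0.0268 = 0.0536 ≈ 0.054
Degrees of freedom = 2 − 1 = 1; critical value at α = 0.05 is 3.841.
Since 0.054 < 3.841, we fail to reject the null hypothesis — the data are consistent with the 1:1 ratio.

0.054; consistent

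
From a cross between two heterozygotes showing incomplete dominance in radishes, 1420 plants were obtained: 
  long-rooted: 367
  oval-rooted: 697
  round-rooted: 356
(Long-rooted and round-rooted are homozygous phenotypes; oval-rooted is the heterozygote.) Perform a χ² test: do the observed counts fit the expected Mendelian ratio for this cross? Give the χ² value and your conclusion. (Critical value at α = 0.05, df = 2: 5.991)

0.646; consistent

With incomplete dominance, a heterozygote × heterozygote cross gives a 1:2:1 phenotypic ratio.
Total ratio parts = 4. Expected numbers out of 1420:
  long-rooted: 1420 × 1/4 = 355
  oval-rooted: 1420 × 2/4 = 710
  round-rooted: 1420 × 1/4 = 355
χ² = Σ (O − E)² / E
  long-rooted: (367 − 355)² / 355 = 0.4056
  oval-rooted: (697 − 710)² / 710 = 0.2380
  round-rooted: (356 − 355)² / 355 = 0.0028
χ² = 0.4056 + 0.2380 + 0.0028 = 0.6464 ≈ 0.646
Degrees of freedom = 3 − 1 = 2; critical value at α = 0.05 is 5.991.
Since 0.646 < 5.991, we fail to reject the null hypothesis — the data are consistent with the 1:2:1 ratio.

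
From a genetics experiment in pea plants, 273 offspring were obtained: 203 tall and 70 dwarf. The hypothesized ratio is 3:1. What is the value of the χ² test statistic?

Expected counts for N = 273 under a 3:1 ratio (total parts = 4):
  tall: 273 × 3/4 = 204.75
  dwarf: 273 × 1/4 = 68.25
χ² = Σ (O − E)² / E
  tall: (203 − 204.75)² / 204.75 = 0.0150
  dwarf: (70 − 68.25)² / 68.25 = 0.0449
χ² = 0.0150 + 0.0449 = 0.0599 ≈ 0.060

0.060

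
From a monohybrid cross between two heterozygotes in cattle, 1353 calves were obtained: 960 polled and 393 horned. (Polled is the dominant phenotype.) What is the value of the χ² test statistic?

11.816

For a monohybrid cross between heterozygotes with complete dominance, the expected phenotypic ratio is 3:1.
Total ratio parts = 4. Expected numbers out of 1353:
  polled: 1353 × 3/4 = 1014.75
  horned: 1353 × 1/4 = 338.25
χ² = Σ (O − E)² / E
  polled: (960 − 1014.75)² / 1014.75 = 2.9540
  horned: (393 − 338.25)² / 338.25 = 8.8620
χ² = 2.9540 + 8.8620 = 11.816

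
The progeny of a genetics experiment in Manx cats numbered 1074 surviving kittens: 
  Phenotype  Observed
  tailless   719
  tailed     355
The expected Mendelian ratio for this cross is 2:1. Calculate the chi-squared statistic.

Expected counts for N = 1074 under a 2:1 ratio (total parts = 3):
  tailless: 1074 × 2/3 = 716
  tailed: 1074 × 1/3 = 358
χ² = Σ (O − E)² / E
  tailless: (719 − 716)² / 716 = 0.0126
  tailed: (355 − 358)² / 358 = 0.0251
χ² = 0.0126 + 0.0251 = 0.0377 ≈ 0.038

0.038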